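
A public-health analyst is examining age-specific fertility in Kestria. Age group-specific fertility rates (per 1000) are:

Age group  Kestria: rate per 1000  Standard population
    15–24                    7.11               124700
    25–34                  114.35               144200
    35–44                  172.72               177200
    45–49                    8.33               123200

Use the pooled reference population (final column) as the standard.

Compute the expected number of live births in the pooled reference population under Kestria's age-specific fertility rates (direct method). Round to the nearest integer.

Expected live births = Σ (standard pop × age-specific rate ÷ 1000)
= 124700×7.11/1000 + 144200×114.35/1000 + 177200×172.72/1000 + 123200×8.33/1000
= 886.62 + 16489.27 + 30605.98 + 1026.26 = 49008.13.

49008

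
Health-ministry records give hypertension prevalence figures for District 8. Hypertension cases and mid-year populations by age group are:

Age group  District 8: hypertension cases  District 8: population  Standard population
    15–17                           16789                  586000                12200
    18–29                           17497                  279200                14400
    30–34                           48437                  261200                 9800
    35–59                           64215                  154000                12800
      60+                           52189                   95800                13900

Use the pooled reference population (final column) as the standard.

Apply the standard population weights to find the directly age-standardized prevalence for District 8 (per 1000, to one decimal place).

Age-specific rates per 1000 for District 8: 28.650, 62.668, 185.440, 416.981, 544.770.
Standard total = 63100; weights = 0.1933, 0.2282, 0.1553, 0.2029, 0.2203.
Standardized rate: 0.1933×28.650 + 0.2282×62.668 + 0.1553×185.440 + 0.2029×416.981 + 0.2203×544.770 = 253.2318 per 1000.

253.2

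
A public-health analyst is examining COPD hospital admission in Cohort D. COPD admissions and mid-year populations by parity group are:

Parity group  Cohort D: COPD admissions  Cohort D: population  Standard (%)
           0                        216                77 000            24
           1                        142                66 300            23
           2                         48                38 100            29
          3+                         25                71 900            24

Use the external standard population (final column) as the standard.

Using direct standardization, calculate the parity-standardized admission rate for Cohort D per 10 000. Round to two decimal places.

16.15

Parity-specific rates per 10 000 for Cohort D: 28.05, 21.42, 12.60, 3.48.
Standard weights: 0.24, 0.23, 0.29, 0.24.
Standardized rate: 0.2400×28.05 + 0.2300×21.42 + 0.2900×12.60 + 0.2400×3.48 = 16.1466 per 10 000.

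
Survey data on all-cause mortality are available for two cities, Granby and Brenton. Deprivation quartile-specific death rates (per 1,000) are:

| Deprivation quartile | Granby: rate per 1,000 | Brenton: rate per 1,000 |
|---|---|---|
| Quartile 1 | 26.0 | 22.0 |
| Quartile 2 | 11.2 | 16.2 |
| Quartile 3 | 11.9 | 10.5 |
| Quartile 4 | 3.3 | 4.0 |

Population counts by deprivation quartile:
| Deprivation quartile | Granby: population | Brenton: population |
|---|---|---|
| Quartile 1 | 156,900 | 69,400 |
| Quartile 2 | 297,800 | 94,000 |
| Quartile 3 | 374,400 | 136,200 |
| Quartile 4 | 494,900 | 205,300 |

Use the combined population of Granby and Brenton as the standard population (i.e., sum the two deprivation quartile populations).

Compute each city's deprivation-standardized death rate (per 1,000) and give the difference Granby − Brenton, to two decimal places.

-0.45

Combined standard total = 1,828,900; weights = 0.1237, 0.2142, 0.2792, 0.3829.
Granby: 0.1237×26.0 + 0.2142×11.2 + 0.2792×11.9 + 0.3829×3.3 = 10.2022 per 1,000.
Brenton: 0.1237×22.0 + 0.2142×16.2 + 0.2792×10.5 + 0.3829×4.0 = 10.6555 per 1,000.
Difference = 10.2022 − 10.6555 = -0.4533.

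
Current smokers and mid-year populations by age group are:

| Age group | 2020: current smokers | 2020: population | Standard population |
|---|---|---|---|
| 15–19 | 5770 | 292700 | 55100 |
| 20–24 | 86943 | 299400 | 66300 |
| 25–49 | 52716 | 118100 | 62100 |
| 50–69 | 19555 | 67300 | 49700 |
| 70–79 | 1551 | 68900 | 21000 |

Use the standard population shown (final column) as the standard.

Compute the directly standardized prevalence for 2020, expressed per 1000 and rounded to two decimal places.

Age-specific rates per 1000 for 2020: 19.713, 290.391, 446.367, 290.565, 22.511.
Standard total = 254200; weights = 0.2168, 0.2608, 0.2443, 0.1955, 0.0826.
Standardized rate: 0.2168×19.713 + 0.2608×290.391 + 0.2443×446.367 + 0.1955×290.565 + 0.0826×22.511 = 247.7274 per 1000.

247.73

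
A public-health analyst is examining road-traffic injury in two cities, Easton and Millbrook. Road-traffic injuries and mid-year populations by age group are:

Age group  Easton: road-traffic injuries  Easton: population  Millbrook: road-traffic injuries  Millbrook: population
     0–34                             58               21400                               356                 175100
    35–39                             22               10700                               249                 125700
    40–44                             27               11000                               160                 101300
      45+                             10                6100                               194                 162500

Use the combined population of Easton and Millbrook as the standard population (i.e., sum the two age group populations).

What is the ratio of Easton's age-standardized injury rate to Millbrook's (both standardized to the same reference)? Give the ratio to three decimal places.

1.302

Age-specific rates per 100000 for Easton: 271.03, 205.61, 245.45, 163.93.
For Millbrook: 203.31, 198.09, 157.95, 119.38.
Combined standard total = 613800; weights = 0.3201, 0.2222, 0.1830, 0.2747.
Easton: 0.3201×271.03 + 0.2222×205.61 + 0.1830×245.45 + 0.2747×163.93 = 222.3945 per 100000.
Millbrook: 0.3201×203.31 + 0.2222×198.09 + 0.1830×157.95 + 0.2747×119.38 = 170.7985 per 100000.
Ratio = 222.3945 ÷ 170.7985 = 1.30209.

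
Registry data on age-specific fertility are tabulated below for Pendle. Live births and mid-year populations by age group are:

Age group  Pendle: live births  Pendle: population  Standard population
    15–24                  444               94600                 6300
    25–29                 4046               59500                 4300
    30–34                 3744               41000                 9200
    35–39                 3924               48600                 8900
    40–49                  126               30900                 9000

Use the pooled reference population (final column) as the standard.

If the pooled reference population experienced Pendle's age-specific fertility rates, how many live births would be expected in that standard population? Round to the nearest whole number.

1917

Age-specific rates per 1000 for Pendle: 4.693, 68.000, 91.317, 80.741, 4.078.
Expected live births = Σ (standard pop × age-specific rate ÷ 1000)
= 6300×4.693/1000 + 4300×68.000/1000 + 9200×91.317/1000 + 8900×80.741/1000 + 9000×4.078/1000
= 29.57 + 292.40 + 840.12 + 718.59 + 36.70 = 1917.38.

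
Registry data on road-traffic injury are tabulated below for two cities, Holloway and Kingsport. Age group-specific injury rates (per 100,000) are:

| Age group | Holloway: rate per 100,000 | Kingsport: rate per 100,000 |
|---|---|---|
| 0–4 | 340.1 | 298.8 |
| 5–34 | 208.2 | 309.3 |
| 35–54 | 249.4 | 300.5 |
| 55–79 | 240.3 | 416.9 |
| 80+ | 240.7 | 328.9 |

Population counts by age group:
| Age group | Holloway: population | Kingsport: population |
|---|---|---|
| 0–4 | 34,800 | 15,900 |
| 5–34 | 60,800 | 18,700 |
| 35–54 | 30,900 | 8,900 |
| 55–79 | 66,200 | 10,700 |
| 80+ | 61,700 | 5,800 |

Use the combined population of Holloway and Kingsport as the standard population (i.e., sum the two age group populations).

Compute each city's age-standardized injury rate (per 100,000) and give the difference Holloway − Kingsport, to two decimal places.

-87.50

Combined standard total = 314,400; weights = 0.1613, 0.2529, 0.1266, 0.2446, 0.2147.
Holloway: 0.1613×340.1 + 0.2529×208.2 + 0.1266×249.4 + 0.2446×240.3 + 0.2147×240.7 = 249.5147 per 100,000.
Kingsport: 0.1613×298.8 + 0.2529×309.3 + 0.1266×300.5 + 0.2446×416.9 + 0.2147×328.9 = 337.0190 per 100,000.
Difference = 249.5147 − 337.0190 = -87.5043.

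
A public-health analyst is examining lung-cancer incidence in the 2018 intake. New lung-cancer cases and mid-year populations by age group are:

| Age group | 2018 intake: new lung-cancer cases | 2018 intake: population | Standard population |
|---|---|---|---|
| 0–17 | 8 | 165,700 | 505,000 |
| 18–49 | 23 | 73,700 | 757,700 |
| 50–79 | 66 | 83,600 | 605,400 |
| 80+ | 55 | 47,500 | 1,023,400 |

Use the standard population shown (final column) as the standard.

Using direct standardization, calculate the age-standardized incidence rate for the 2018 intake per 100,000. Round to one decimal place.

66.5

Age-specific rates per 100,000 for the 2018 intake: 4.83, 31.21, 78.95, 115.79.
Standard total = 2,891,500; weights = 0.1746, 0.2620, 0.2094, 0.3539.
Standardized rate: 0.1746×4.83 + 0.2620×31.21 + 0.2094×78.95 + 0.3539×115.79 = 66.5322 per 100,000.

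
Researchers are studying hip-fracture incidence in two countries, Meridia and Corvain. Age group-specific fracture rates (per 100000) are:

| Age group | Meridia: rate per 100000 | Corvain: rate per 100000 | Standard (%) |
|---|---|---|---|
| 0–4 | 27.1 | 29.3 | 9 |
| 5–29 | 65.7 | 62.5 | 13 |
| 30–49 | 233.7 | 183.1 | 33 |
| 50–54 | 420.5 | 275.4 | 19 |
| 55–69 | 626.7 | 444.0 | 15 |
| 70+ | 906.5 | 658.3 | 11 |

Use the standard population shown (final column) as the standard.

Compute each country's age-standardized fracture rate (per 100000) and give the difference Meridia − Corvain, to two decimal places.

Standard weights: 0.09, 0.13, 0.33, 0.19, 0.15, 0.11.
Meridia: 0.0900×27.1 + 0.1300×65.7 + 0.3300×233.7 + 0.1900×420.5 + 0.1500×626.7 + 0.1100×906.5 = 361.7160 per 100000.
Corvain: 0.0900×29.3 + 0.1300×62.5 + 0.3300×183.1 + 0.1900×275.4 + 0.1500×444.0 + 0.1100×658.3 = 262.5240 per 100000.
Difference = 361.7160 − 262.5240 = 99.1920.

99.19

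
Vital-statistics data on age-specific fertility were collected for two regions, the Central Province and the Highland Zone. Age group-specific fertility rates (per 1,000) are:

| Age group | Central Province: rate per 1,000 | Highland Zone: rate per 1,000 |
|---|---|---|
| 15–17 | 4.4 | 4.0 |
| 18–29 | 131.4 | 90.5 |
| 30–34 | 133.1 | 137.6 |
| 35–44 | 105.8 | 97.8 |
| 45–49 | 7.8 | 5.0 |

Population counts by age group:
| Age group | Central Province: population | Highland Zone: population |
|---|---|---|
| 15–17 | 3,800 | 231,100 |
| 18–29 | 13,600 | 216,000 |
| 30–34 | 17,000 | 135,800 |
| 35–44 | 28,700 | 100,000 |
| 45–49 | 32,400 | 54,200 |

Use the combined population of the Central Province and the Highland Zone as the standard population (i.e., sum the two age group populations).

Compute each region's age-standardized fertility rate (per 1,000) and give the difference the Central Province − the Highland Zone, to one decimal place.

12.1

Combined standard total = 832,600; weights = 0.2821, 0.2758, 0.1835, 0.1546, 0.1040.
The Central Province: 0.2821×4.4 + 0.2758×131.4 + 0.1835×133.1 + 0.1546×105.8 + 0.1040×7.8 = 79.0687 per 1,000.
The Highland Zone: 0.2821×4.0 + 0.2758×90.5 + 0.1835×137.6 + 0.1546×97.8 + 0.1040×5.0 = 66.9752 per 1,000.
Difference = 79.0687 − 66.9752 = 12.0935.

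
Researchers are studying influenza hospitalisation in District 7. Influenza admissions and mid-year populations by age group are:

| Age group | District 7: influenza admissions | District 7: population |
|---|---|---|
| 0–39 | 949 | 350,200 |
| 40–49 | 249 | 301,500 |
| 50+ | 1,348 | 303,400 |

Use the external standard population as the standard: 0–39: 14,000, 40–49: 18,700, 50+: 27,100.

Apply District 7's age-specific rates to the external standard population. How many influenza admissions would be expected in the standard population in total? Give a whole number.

174

Age-specific rates per 100,000 for District 7: 270.99, 82.59, 444.30.
Expected influenza admissions = Σ (standard pop × age-specific rate ÷ 100,000)
= 14,000×270.99/100,000 + 18,700×82.59/100,000 + 27,100×444.30/100,000
= 37.94 + 15.44 + 120.40 = 173.79.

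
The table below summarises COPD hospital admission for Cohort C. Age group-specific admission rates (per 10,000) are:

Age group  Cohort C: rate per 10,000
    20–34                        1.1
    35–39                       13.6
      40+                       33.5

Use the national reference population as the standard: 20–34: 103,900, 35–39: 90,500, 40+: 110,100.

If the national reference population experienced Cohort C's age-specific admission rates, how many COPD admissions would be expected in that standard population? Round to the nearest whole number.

503

Expected COPD admissions = Σ (standard pop × age-specific rate ÷ 10,000)
= 103,900×1.1/10,000 + 90,500×13.6/10,000 + 110,100×33.5/10,000
= 11.43 + 123.08 + 368.83 = 503.34.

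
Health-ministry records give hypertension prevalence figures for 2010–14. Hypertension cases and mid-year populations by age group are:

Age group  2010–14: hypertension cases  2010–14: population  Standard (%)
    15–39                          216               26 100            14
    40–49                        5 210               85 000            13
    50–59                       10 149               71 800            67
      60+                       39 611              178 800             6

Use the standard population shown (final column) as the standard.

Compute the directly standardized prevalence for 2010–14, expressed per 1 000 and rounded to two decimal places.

117.12

Age-specific rates per 1 000 for 2010–14: 8.276, 61.294, 141.351, 221.538.
Standard weights: 0.14, 0.13, 0.67, 0.06.
Standardized rate: 0.1400×8.276 + 0.1300×61.294 + 0.6700×141.351 + 0.0600×221.538 = 117.1243 per 1 000.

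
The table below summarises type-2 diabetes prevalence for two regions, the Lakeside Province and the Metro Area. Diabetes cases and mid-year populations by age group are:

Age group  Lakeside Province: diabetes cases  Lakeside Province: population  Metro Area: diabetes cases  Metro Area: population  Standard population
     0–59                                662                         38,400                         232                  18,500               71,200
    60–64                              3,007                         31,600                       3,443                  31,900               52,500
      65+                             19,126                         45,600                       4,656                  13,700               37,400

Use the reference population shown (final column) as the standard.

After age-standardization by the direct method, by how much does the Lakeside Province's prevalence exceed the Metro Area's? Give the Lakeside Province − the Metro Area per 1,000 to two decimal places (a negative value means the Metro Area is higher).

Age-specific rates per 1,000 for the Lakeside Province: 17.240, 95.158, 419.430.
For the Metro Area: 12.541, 107.931, 339.854.
Standard total = 161,100; weights = 0.4420, 0.3259, 0.2322.
The Lakeside Province: 0.4420×17.240 + 0.3259×95.158 + 0.2322×419.430 = 136.0021 per 1,000.
The Metro Area: 0.4420×12.541 + 0.3259×107.931 + 0.2322×339.854 = 119.6139 per 1,000.
Difference = 136.0021 − 119.6139 = 16.3882.

16.39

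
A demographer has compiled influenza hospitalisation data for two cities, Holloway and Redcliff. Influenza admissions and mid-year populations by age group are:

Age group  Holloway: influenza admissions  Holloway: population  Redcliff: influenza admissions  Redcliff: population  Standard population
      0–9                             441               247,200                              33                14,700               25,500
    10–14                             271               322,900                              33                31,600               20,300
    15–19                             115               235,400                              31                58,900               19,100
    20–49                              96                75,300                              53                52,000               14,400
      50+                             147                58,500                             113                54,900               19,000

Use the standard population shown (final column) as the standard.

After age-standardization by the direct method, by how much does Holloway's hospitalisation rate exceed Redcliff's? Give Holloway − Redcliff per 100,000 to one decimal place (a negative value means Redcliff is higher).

-4.4

Age-specific rates per 100,000 for Holloway: 178.40, 83.93, 48.85, 127.49, 251.28.
For Redcliff: 224.49, 104.43, 52.63, 101.92, 205.83.
Standard total = 98,300; weights = 0.2594, 0.2065, 0.1943, 0.1465, 0.1933.
Holloway: 0.2594×178.40 + 0.2065×83.93 + 0.1943×48.85 + 0.1465×127.49 + 0.1933×251.28 = 140.3477 per 100,000.
Redcliff: 0.2594×224.49 + 0.2065×104.43 + 0.1943×52.63 + 0.1465×101.92 + 0.1933×205.83 = 144.7419 per 100,000.
Difference = 140.3477 − 144.7419 = -4.3942.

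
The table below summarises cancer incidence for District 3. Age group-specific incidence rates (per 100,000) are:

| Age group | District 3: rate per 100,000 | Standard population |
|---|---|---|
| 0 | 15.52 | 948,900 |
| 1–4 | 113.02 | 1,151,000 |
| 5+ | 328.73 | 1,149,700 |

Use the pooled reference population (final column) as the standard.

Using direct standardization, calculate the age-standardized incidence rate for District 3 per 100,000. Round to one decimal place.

Standard total = 3,249,600; weights = 0.2920, 0.3542, 0.3538.
Standardized rate: 0.2920×15.52 + 0.3542×113.02 + 0.3538×328.73 = 160.8671 per 100,000.

160.9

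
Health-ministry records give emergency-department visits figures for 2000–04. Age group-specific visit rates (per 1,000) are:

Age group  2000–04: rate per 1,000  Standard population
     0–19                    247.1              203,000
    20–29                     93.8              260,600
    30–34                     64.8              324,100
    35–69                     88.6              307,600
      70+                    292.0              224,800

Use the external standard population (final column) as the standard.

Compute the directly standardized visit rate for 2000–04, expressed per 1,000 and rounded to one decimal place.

142.8

Standard total = 1,320,100; weights = 0.1538, 0.1974, 0.2455, 0.2330, 0.1703.
Standardized rate: 0.1538×247.1 + 0.1974×93.8 + 0.2455×64.8 + 0.2330×88.6 + 0.1703×292.0 = 142.7939 per 1,000.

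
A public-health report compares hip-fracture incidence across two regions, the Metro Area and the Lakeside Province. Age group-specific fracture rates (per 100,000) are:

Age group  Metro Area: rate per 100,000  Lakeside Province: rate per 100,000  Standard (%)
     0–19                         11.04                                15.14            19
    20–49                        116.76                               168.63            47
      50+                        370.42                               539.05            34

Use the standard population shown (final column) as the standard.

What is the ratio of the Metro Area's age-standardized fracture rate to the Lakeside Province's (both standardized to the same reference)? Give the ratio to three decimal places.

0.689

Standard weights: 0.19, 0.47, 0.34.
The Metro Area: 0.1900×11.04 + 0.4700×116.76 + 0.3400×370.42 = 182.9176 per 100,000.
The Lakeside Province: 0.1900×15.14 + 0.4700×168.63 + 0.3400×539.05 = 265.4097 per 100,000.
Ratio = 182.9176 ÷ 265.4097 = 0.68919.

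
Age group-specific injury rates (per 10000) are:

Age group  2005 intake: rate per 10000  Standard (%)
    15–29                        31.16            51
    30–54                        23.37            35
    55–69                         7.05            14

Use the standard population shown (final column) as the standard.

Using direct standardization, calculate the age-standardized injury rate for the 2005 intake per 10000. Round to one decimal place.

25.1

Standard weights: 0.51, 0.35, 0.14.
Standardized rate: 0.5100×31.16 + 0.3500×23.37 + 0.1400×7.05 = 25.0581 per 10000.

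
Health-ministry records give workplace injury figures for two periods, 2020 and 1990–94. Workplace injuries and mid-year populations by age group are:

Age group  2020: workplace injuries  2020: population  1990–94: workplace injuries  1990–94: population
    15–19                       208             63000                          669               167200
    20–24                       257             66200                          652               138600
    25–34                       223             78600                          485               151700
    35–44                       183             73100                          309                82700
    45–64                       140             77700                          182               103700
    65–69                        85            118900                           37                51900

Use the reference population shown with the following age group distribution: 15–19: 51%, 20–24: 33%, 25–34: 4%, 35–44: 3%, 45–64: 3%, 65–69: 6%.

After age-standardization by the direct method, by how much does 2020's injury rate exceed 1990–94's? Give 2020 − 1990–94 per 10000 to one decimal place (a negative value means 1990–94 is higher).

-6.8

Age-specific rates per 10000 for 2020: 33.02, 38.82, 28.37, 25.03, 18.02, 7.15.
For 1990–94: 40.01, 47.04, 31.97, 37.36, 17.55, 7.13.
Standard weights: 0.51, 0.33, 0.04, 0.03, 0.03, 0.06.
2020: 0.5100×33.02 + 0.3300×38.82 + 0.0400×28.37 + 0.0300×25.03 + 0.0300×18.02 + 0.0600×7.15 = 32.5046 per 10000.
1990–94: 0.5100×40.01 + 0.3300×47.04 + 0.0400×31.97 + 0.0300×37.36 + 0.0300×17.55 + 0.0600×7.13 = 39.2839 per 10000.
Difference = 32.5046 − 39.2839 = -6.7793.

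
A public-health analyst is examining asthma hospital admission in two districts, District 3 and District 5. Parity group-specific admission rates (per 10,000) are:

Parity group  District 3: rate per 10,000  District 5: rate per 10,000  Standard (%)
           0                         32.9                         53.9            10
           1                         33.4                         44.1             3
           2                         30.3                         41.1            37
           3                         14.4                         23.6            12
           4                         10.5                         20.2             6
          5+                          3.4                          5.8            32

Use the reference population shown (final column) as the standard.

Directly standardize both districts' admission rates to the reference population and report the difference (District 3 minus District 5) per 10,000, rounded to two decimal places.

Standard weights: 0.10, 0.03, 0.37, 0.12, 0.06, 0.32.
District 3: 0.1000×32.9 + 0.0300×33.4 + 0.3700×30.3 + 0.1200×14.4 + 0.0600×10.5 + 0.3200×3.4 = 18.9490 per 10,000.
District 5: 0.1000×53.9 + 0.0300×44.1 + 0.3700×41.1 + 0.1200×23.6 + 0.0600×20.2 + 0.3200×5.8 = 27.8200 per 10,000.
Difference = 18.9490 − 27.8200 = -8.8710.

-8.87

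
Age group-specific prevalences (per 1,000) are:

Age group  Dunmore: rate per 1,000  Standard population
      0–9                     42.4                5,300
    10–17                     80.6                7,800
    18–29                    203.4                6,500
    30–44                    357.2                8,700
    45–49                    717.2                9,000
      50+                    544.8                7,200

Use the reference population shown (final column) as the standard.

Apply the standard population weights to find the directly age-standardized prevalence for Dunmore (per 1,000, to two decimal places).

351.92

Standard total = 44,500; weights = 0.1191, 0.1753, 0.1461, 0.1955, 0.2022, 0.1618.
Standardized rate: 0.1191×42.4 + 0.1753×80.6 + 0.1461×203.4 + 0.1955×357.2 + 0.2022×717.2 + 0.1618×544.8 = 351.9213 per 1,000.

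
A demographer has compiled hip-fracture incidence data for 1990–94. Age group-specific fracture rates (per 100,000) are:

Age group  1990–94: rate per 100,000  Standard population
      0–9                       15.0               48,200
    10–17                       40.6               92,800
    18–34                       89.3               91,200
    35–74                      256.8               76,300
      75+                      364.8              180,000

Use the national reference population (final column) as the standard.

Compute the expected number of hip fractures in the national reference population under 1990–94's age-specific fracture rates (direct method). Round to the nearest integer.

979

Expected hip fractures = Σ (standard pop × age-specific rate ÷ 100,000)
= 48,200×15.0/100,000 + 92,800×40.6/100,000 + 91,200×89.3/100,000 + 76,300×256.8/100,000 + 180,000×364.8/100,000
= 7.23 + 37.68 + 81.44 + 195.94 + 656.64 = 978.93.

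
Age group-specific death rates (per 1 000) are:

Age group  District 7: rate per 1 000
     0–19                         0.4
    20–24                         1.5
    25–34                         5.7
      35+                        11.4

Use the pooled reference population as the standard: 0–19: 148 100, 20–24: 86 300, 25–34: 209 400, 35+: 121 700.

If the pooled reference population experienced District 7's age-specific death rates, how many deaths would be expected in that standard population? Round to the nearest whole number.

Expected deaths = Σ (standard pop × age-specific rate ÷ 1 000)
= 148 100×0.4/1 000 + 86 300×1.5/1 000 + 209 400×5.7/1 000 + 121 700×11.4/1 000
= 59.24 + 129.45 + 1193.58 + 1387.38 = 2769.65.

2770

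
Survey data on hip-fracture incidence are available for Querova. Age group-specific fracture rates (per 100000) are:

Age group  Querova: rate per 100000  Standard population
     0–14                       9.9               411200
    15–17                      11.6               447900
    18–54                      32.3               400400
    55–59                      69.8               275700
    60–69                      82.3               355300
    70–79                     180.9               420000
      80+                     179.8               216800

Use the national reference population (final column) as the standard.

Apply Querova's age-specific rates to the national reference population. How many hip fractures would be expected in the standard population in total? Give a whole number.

Expected hip fractures = Σ (standard pop × age-specific rate ÷ 100000)
= 411200×9.9/100000 + 447900×11.6/100000 + 400400×32.3/100000 + 275700×69.8/100000 + 355300×82.3/100000 + 420000×180.9/100000 + 216800×179.8/100000
= 40.71 + 51.96 + 129.33 + 192.44 + 292.41 + 759.78 + 389.81 = 1856.43.

1856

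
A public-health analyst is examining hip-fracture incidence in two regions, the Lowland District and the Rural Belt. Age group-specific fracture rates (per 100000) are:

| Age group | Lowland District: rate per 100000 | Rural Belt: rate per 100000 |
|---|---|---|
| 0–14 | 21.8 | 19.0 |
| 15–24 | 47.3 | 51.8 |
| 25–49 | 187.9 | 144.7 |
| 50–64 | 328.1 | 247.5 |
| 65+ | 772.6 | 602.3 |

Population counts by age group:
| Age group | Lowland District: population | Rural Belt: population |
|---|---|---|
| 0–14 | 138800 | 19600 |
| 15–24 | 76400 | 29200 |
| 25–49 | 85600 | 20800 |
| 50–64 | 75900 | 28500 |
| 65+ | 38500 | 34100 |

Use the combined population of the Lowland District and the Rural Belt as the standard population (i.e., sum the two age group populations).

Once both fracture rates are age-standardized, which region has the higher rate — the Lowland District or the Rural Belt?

Combined standard total = 547400; weights = 0.2894, 0.1929, 0.1944, 0.1907, 0.1326.
The Lowland District: 0.2894×21.8 + 0.1929×47.3 + 0.1944×187.9 + 0.1907×328.1 + 0.1326×772.6 = 216.9985 per 100000.
The Rural Belt: 0.2894×19.0 + 0.1929×51.8 + 0.1944×144.7 + 0.1907×247.5 + 0.1326×602.3 = 170.7010 per 100000.
The crude rates (186.35 vs 245.74) would put the Rural Belt higher, but that reflects its age composition; once standardized to a common age structure, the Lowland District has the higher underlying rate.

Lowland District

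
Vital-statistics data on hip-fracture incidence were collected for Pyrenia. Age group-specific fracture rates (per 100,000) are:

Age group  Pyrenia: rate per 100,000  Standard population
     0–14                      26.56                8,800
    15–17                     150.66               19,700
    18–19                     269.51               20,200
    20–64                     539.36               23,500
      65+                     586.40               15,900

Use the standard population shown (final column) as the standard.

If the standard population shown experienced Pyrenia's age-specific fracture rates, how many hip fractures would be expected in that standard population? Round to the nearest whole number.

Expected hip fractures = Σ (standard pop × age-specific rate ÷ 100,000)
= 8,800×26.56/100,000 + 19,700×150.66/100,000 + 20,200×269.51/100,000 + 23,500×539.36/100,000 + 15,900×586.40/100,000
= 2.34 + 29.68 + 54.44 + 126.75 + 93.24 = 306.45.

306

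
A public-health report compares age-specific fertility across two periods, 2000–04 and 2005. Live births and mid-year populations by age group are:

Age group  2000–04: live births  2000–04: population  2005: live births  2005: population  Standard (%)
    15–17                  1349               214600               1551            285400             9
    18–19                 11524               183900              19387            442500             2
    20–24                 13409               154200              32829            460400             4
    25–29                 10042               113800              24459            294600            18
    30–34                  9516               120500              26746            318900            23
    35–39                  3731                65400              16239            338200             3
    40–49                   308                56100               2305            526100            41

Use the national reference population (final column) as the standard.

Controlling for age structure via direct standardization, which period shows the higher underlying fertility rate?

2000–04

Age-specific rates per 1000 for 2000–04: 6.286, 62.664, 86.958, 88.243, 78.971, 57.049, 5.490.
For 2005: 5.434, 43.812, 71.305, 83.024, 83.870, 48.016, 4.381.
Standard weights: 0.09, 0.02, 0.04, 0.18, 0.23, 0.03, 0.41.
2000–04: 0.0900×6.286 + 0.0200×62.664 + 0.0400×86.958 + 0.1800×88.243 + 0.2300×78.971 + 0.0300×57.049 + 0.4100×5.490 = 43.3068 per 1000.
2005: 0.0900×5.434 + 0.0200×43.812 + 0.0400×71.305 + 0.1800×83.024 + 0.2300×83.870 + 0.0300×48.016 + 0.4100×4.381 = 41.6888 per 1000.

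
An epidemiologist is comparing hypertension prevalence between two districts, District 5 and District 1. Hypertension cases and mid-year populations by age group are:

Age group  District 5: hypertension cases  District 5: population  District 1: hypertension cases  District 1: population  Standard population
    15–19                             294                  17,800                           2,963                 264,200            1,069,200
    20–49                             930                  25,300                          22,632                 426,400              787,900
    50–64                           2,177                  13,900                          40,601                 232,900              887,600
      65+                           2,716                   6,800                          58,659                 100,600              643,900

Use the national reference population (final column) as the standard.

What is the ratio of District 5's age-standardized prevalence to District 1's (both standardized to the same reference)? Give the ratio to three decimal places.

Age-specific rates per 1,000 for District 5: 16.517, 36.759, 156.619, 399.412.
For District 1: 11.215, 53.077, 174.328, 583.091.
Standard total = 3,388,600; weights = 0.3155, 0.2325, 0.2619, 0.1900.
District 5: 0.3155×16.517 + 0.2325×36.759 + 0.2619×156.619 + 0.1900×399.412 = 130.6788 per 1,000.
District 1: 0.3155×11.215 + 0.2325×53.077 + 0.2619×174.328 + 0.1900×583.091 = 172.3415 per 1,000.
Ratio = 130.6788 ÷ 172.3415 = 0.75825.

0.758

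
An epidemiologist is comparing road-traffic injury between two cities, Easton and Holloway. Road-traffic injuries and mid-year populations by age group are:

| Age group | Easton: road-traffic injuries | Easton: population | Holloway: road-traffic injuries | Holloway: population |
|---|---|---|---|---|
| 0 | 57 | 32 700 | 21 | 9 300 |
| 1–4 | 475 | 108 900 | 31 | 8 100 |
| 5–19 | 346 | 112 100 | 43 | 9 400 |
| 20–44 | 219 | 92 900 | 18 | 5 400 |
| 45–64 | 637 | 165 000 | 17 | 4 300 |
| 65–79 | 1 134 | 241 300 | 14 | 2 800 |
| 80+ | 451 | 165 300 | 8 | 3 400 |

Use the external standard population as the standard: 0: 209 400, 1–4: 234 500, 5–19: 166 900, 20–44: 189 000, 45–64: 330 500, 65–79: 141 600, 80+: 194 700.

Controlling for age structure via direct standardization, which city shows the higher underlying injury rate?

Age-specific rates per 100 000 for Easton: 174.31, 436.18, 308.65, 235.74, 386.06, 469.95, 272.84.
For Holloway: 225.81, 382.72, 457.45, 333.33, 395.35, 500.00, 235.29.
Standard total = 1 466 600; weights = 0.1428, 0.1599, 0.1138, 0.1289, 0.2254, 0.0965, 0.1328.
Easton: 0.1428×174.31 + 0.1599×436.18 + 0.1138×308.65 + 0.1289×235.74 + 0.2254×386.06 + 0.0965×469.95 + 0.1328×272.84 = 328.7288 per 100 000.
Holloway: 0.1428×225.81 + 0.1599×382.72 + 0.1138×457.45 + 0.1289×333.33 + 0.2254×395.35 + 0.0965×500.00 + 0.1328×235.29 = 357.0525 per 100 000.
The crude rates (361.47 vs 355.97) would put Easton higher, but that reflects its age composition; once standardized to a common age structure, Holloway has the higher underlying rate.

Holloway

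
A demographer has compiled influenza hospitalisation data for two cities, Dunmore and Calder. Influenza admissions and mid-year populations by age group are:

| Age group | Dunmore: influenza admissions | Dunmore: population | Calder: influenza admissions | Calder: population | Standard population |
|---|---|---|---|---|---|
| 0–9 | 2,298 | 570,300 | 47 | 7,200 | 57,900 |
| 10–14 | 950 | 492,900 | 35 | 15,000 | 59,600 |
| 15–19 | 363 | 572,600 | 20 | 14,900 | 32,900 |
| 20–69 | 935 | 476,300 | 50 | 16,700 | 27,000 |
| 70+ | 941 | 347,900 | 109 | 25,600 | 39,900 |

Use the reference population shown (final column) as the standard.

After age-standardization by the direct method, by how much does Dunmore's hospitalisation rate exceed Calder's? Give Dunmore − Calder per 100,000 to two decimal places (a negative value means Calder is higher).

Age-specific rates per 100,000 for Dunmore: 402.95, 192.74, 63.40, 196.30, 270.48.
For Calder: 652.78, 233.33, 134.23, 299.40, 425.78.
Standard total = 217,300; weights = 0.2665, 0.2743, 0.1514, 0.1243, 0.1836.
Dunmore: 0.2665×402.95 + 0.2743×192.74 + 0.1514×63.40 + 0.1243×196.30 + 0.1836×270.48 = 243.8829 per 100,000.
Calder: 0.2665×652.78 + 0.2743×233.33 + 0.1514×134.23 + 0.1243×299.40 + 0.1836×425.78 = 373.6360 per 100,000.
Difference = 243.8829 − 373.6360 = -129.7531.

-129.75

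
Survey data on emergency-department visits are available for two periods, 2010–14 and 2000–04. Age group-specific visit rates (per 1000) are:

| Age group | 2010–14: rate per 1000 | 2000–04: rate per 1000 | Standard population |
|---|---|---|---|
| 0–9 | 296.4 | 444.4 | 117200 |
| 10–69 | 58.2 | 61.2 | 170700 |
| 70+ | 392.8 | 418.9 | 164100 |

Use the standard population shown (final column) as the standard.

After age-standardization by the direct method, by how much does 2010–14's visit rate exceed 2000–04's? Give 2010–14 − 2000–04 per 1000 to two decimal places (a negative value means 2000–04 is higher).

-48.98

Standard total = 452000; weights = 0.2593, 0.3777, 0.3631.
2010–14: 0.2593×296.4 + 0.3777×58.2 + 0.3631×392.8 = 241.4409 per 1000.
2000–04: 0.2593×444.4 + 0.3777×61.2 + 0.3631×418.9 = 290.4248 per 1000.
Difference = 241.4409 − 290.4248 = -48.9839.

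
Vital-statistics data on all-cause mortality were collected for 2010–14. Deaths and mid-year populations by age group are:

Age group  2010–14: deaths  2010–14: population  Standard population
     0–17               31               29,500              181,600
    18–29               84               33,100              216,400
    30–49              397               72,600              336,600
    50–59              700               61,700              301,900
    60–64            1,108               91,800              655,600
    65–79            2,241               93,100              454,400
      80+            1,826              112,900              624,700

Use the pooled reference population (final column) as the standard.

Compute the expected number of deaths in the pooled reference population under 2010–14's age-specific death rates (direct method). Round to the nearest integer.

34960

Age-specific rates per 1,000 for 2010–14: 1.051, 2.538, 5.468, 11.345, 12.070, 24.071, 16.174.
Expected deaths = Σ (standard pop × age-specific rate ÷ 1,000)
= 181,600×1.051/1,000 + 216,400×2.538/1,000 + 336,600×5.468/1,000 + 301,900×11.345/1,000 + 655,600×12.070/1,000 + 454,400×24.071/1,000 + 624,700×16.174/1,000
= 190.83 + 549.17 + 1840.64 + 3425.12 + 7912.91 + 10937.81 + 10103.65 = 34960.13.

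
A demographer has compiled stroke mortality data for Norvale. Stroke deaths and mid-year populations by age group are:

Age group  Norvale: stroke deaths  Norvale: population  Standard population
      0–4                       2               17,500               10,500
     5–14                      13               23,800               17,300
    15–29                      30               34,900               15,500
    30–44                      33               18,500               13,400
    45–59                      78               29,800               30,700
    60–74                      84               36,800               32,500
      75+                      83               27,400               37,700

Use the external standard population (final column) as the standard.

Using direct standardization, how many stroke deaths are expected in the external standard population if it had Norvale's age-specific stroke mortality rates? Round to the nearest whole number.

Age-specific rates per 100,000 for Norvale: 11.43, 54.62, 85.96, 178.38, 261.74, 228.26, 302.92.
Expected stroke deaths = Σ (standard pop × age-specific rate ÷ 100,000)
= 10,500×11.43/100,000 + 17,300×54.62/100,000 + 15,500×85.96/100,000 + 13,400×178.38/100,000 + 30,700×261.74/100,000 + 32,500×228.26/100,000 + 37,700×302.92/100,000
= 1.20 + 9.45 + 13.32 + 23.90 + 80.36 + 74.18 + 114.20 = 316.62.

317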